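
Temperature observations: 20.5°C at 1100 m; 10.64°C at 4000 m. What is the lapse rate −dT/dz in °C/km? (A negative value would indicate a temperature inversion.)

3.4°C/km

Γ = −ΔT/Δz = (20.5 − 10.64) / (4000 − 1100) m
  = 9.86°C / 2.9 km = 3.4°C/km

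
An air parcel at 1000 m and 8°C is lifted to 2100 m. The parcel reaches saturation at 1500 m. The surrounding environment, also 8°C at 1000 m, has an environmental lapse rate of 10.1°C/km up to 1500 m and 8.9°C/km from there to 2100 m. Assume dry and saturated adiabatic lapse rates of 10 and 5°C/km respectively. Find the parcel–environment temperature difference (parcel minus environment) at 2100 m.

Parcel:
  Dry to 1500 m: -10 × 0.5 km = -5°C, so T = 3°C.
  Saturated to 2100 m: -5 × 0.6 km = -3°C, so T = 0°C.
Environment:
  Environment, lower layer to 1500 m: -10.1 × 0.5 km = -5.05°C, so T = 2.95°C.
  Environment, upper layer to 2100 m: -8.9 × 0.6 km = -5.34°C, so T = -2.39°C.
T_parcel − T_env = 0 − (-2.39) = +2.39°C

+2.39°C (parcel warmer than environment)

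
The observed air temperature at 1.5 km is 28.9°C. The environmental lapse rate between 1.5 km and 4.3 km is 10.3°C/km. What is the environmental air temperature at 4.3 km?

From 1500 m to 4300 m (environmental): cools by 10.3 × 2.8 = 28.84°C, giving 0.06°C.

0.06°C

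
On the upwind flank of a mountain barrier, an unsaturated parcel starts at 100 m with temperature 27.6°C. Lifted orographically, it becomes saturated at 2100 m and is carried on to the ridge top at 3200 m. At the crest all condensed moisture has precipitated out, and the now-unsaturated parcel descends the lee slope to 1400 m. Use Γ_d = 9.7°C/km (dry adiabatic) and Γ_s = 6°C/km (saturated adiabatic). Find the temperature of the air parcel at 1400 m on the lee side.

19.06°C

From 100 m to 2100 m (dry): cools by 9.7 × 2 = 19.4°C, giving 8.2°C.
From 2100 m to 3200 m (saturated): cools by 6 × 1.1 = 6.6°C, giving 1.6°C.
From 3200 m to 1400 m (dry descent): warms by 9.7 × 1.8 = 17.46°C, giving 19.06°C.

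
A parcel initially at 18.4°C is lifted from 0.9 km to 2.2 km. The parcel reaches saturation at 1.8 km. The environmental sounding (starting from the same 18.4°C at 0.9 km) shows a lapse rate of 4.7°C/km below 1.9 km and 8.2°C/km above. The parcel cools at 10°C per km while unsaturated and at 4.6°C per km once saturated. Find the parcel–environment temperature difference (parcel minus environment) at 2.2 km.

Parcel:
  From 900 m to 1800 m (dry): cools by 10 × 0.9 = 9°C, giving 9.4°C.
  From 1800 m to 2200 m (saturated): cools by 4.6 × 0.4 = 1.84°C, giving 7.56°C.
Environment:
  From 900 m to 1900 m (environment, lower layer): cools by 4.7 × 1 = 4.7°C, giving 13.7°C.
  From 1900 m to 2200 m (environment, upper layer): cools by 8.2 × 0.3 = 2.46°C, giving 11.24°C.
T_parcel − T_env = 7.56 − 11.24 = -3.68°C

-3.68°C (parcel cooler than environment)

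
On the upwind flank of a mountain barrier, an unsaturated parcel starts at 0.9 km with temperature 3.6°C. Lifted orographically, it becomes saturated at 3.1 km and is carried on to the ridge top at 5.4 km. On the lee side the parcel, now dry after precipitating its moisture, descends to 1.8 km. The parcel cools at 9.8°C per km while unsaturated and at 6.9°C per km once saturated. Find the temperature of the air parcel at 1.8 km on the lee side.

1.45°C

900 → 3100 m (dry, 9.8°C/km): ΔT = -9.8 × 2.2 = -21.56°C → T = -17.96°C
3100 → 5400 m (saturated, 6.9°C/km): ΔT = -6.9 × 2.3 = -15.87°C → T = -33.83°C
5400 → 1800 m (dry descent, 9.8°C/km): ΔT = +9.8 × 3.6 = +35.28°C → T = 1.45°C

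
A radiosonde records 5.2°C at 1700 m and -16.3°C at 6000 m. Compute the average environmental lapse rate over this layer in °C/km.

Γ = −ΔT/Δz = (5.2 − (-16.3)) / (6000 − 1700) m
  = 21.5°C / 4.3 km = 5°C/km

5°C/km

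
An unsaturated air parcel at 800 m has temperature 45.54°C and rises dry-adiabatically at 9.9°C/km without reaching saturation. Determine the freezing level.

5400 m

Height above start = (45.54 − 0) / 9.9 = 4.6 km
Altitude = 800 m + 4600 m = 5400 m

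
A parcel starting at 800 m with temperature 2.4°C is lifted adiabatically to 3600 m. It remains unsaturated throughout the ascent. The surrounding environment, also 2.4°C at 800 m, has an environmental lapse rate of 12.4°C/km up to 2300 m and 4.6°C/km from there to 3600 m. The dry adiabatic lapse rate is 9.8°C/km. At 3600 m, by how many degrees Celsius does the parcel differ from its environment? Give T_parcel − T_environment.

Parcel:
  Dry to 3600 m: -9.8 × 2.8 km = -27.44°C, so T = -25.04°C.
Environment:
  Environment, lower layer to 2300 m: -12.4 × 1.5 km = -18.6°C, so T = -16.2°C.
  Environment, upper layer to 3600 m: -4.6 × 1.3 km = -5.98°C, so T = -22.18°C.
T_parcel − T_env = -25.04 − (-22.18) = -2.86°C

-2.86°C (parcel cooler than environment)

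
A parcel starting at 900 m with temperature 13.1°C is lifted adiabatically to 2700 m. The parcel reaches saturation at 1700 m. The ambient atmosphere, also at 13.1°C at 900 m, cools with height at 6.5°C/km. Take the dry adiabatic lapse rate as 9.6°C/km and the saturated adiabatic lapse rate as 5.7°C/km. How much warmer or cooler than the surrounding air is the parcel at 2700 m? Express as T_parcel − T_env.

Parcel:
  Dry to 1700 m: -9.6 × 0.8 km = -7.68°C, so T = 5.42°C.
  Saturated to 2700 m: -5.7 × 1 km = -5.7°C, so T = -0.28°C.
Environment:
  Environment to 2700 m: -6.5 × 1.8 km = -11.7°C, so T = 1.4°C.
T_parcel − T_env = -0.28 − 1.4 = -1.68°C

-1.68°C (parcel cooler than environment)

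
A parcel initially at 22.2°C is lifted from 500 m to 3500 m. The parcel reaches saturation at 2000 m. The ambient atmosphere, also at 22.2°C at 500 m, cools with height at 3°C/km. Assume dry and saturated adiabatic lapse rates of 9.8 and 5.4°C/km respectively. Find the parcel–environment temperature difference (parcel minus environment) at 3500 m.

Parcel:
  From 500 m to 2000 m (dry): cools by 9.8 × 1.5 = 14.7°C, giving 7.5°C.
  From 2000 m to 3500 m (saturated): cools by 5.4 × 1.5 = 8.1°C, giving -0.6°C.
Environment:
  From 500 m to 3500 m (environment): cools by 3 × 3 = 9°C, giving 13.2°C.
T_parcel − T_env = -0.6 − 13.2 = -13.8°C

-13.8°C (parcel cooler than environment)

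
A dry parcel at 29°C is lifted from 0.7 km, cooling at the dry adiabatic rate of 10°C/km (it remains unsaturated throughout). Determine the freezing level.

Height above start = (29 − 0) / 10 = 2.9 km
Altitude = 700 m + 2900 m = 3600 m

3.6 km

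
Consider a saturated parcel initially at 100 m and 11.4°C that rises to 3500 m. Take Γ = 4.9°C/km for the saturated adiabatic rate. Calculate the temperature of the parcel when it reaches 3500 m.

100–3500 m, saturated adiabatic: Δz = 3.4 km ⇒ ΔT = -16.66°C; T = -5.26°C

-5.26°C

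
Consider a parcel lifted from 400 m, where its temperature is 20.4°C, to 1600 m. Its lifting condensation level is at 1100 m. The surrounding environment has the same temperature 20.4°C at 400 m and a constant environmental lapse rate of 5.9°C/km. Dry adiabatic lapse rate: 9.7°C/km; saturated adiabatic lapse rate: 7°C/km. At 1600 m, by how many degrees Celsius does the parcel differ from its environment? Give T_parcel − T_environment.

Parcel:
  400–1100 m, dry: Δz = 0.7 km ⇒ ΔT = -6.79°C; T = 13.61°C
  1100–1600 m, saturated: Δz = 0.5 km ⇒ ΔT = -3.5°C; T = 10.11°C
Environment:
  400–1600 m, environment: Δz = 1.2 km ⇒ ΔT = -7.08°C; T = 13.32°C
T_parcel − T_env = 10.11 − 13.32 = -3.21°C

-3.21°C (parcel cooler than environment)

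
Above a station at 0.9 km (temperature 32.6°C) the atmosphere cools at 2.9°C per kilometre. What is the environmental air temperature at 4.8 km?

21.29°C

900–4800 m, environmental: Δz = 3.9 km ⇒ ΔT = -11.31°C; T = 21.29°C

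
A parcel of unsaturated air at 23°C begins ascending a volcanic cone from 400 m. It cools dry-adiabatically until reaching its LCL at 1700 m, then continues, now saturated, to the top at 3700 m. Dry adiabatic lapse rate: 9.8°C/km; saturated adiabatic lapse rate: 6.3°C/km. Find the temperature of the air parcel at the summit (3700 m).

Dry to 1700 m: -9.8 × 1.3 km = -12.74°C, so T = 10.26°C.
Saturated to 3700 m: -6.3 × 2 km = -12.6°C, so T = -2.34°C.

-2.34°C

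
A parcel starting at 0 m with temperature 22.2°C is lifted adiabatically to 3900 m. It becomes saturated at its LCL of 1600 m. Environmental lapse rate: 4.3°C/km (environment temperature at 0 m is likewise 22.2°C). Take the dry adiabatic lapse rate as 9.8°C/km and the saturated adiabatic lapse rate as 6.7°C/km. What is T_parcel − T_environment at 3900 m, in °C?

Parcel:
  From 0 m to 1600 m (dry): cools by 9.8 × 1.6 = 15.68°C, giving 6.52°C.
  From 1600 m to 3900 m (saturated): cools by 6.7 × 2.3 = 15.41°C, giving -8.89°C.
Environment:
  From 0 m to 3900 m (environment): cools by 4.3 × 3.9 = 16.77°C, giving 5.43°C.
T_parcel − T_env = -8.89 − 5.43 = -14.32°C

-14.32°C (parcel cooler than environment)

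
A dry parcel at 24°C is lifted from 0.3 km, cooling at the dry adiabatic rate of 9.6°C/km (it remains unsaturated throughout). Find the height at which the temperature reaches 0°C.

2.8 km

Height above start = (24 − 0) / 9.6 = 2.5 km
Altitude = 300 m + 2500 m = 2800 m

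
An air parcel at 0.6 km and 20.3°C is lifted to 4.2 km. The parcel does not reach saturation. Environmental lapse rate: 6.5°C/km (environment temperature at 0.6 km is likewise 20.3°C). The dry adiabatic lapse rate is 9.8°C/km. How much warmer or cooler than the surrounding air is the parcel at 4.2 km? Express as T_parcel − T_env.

-11.88°C (parcel cooler than environment)

Parcel:
  From 600 m to 4200 m (dry): cools by 9.8 × 3.6 = 35.28°C, giving -14.98°C.
Environment:
  From 600 m to 4200 m (environment): cools by 6.5 × 3.6 = 23.4°C, giving -3.1°C.
T_parcel − T_env = -14.98 − (-3.1) = -11.88°C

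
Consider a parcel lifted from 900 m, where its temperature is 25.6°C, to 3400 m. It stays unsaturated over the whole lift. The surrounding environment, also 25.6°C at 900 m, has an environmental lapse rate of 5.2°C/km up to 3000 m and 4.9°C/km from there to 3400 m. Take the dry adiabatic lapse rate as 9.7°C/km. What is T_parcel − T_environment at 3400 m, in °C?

Parcel:
  From 900 m to 3400 m (dry): cools by 9.7 × 2.5 = 24.25°C, giving 1.35°C.
Environment:
  From 900 m to 3000 m (environment, lower layer): cools by 5.2 × 2.1 = 10.92°C, giving 14.68°C.
  From 3000 m to 3400 m (environment, upper layer): cools by 4.9 × 0.4 = 1.96°C, giving 12.72°C.
T_parcel − T_env = 1.35 − 12.72 = -11.37°C

-11.37°C (parcel cooler than environment)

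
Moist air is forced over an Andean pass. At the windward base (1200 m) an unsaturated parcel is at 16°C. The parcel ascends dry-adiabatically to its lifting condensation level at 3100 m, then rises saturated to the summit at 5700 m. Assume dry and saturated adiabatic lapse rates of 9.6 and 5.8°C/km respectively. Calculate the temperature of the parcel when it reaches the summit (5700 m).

1200–3100 m, dry: Δz = 1.9 km ⇒ ΔT = -18.24°C; T = -2.24°C
3100–5700 m, saturated: Δz = 2.6 km ⇒ ΔT = -15.08°C; T = -17.32°C

-17.32°C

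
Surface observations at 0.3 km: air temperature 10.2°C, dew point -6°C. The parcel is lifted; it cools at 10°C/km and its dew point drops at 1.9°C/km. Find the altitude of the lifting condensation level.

T and T_d converge at 10 − 1.9 = 8.1°C per km
Height above start = (10.2 − (-6)) / 8.1 = 2 km
LCL altitude = 300 m + 2000 m = 2300 m

2.3 km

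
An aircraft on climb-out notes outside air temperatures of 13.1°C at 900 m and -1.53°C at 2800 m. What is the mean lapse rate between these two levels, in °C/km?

Γ = −ΔT/Δz = (13.1 − (-1.53)) / (2800 − 900) m
  = 14.63°C / 1.9 km = 7.7°C/km

7.7°C/km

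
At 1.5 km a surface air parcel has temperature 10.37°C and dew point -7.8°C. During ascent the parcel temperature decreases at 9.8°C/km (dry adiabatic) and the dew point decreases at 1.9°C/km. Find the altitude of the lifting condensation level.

3.8 km

T and T_d converge at 9.8 − 1.9 = 7.9°C per km
Height above start = (10.37 − (-7.8)) / 7.9 = 2.3 km
LCL altitude = 1500 m + 2300 m = 3800 m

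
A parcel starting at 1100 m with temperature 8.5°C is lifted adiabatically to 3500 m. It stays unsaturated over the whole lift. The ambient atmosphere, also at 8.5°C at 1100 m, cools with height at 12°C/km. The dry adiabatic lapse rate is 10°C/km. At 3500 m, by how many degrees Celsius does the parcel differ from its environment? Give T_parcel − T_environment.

+4.8°C (parcel warmer than environment)

Parcel:
  1100 → 3500 m (dry, 10°C/km): ΔT = -10 × 2.4 = -24°C → T = -15.5°C
Environment:
  1100 → 3500 m (environment, 12°C/km): ΔT = -12 × 2.4 = -28.8°C → T = -20.3°C
T_parcel − T_env = -15.5 − (-20.3) = +4.8°C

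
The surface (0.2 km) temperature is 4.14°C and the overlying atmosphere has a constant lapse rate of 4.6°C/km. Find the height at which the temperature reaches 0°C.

Height above start = (4.14 − 0) / 4.6 = 0.9 km
Altitude = 200 m + 900 m = 1100 m

1.1 km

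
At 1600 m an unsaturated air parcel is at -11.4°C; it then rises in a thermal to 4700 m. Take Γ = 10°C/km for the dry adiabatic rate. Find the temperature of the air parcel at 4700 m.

Dry adiabatic to 4700 m: -10 × 3.1 km = -31°C, so T = -42.4°C.

-42.4°C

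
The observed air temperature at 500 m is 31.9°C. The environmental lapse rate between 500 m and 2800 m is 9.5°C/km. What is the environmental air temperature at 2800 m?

10.05°C

Environmental to 2800 m: -9.5 × 2.3 km = -21.85°C, so T = 10.05°C.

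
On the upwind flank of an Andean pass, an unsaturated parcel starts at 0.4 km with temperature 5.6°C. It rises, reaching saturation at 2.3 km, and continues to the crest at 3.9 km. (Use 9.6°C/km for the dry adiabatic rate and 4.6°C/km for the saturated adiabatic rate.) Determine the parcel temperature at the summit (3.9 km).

400 → 2300 m (dry, 9.6°C/km): ΔT = -9.6 × 1.9 = -18.24°C → T = -12.64°C
2300 → 3900 m (saturated, 4.6°C/km): ΔT = -4.6 × 1.6 = -7.36°C → T = -20°C

-20°C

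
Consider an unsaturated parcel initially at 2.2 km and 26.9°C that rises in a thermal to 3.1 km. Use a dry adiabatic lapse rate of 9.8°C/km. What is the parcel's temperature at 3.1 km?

18.08°C

Dry adiabatic to 3100 m: -9.8 × 0.9 km = -8.82°C, so T = 18.08°C.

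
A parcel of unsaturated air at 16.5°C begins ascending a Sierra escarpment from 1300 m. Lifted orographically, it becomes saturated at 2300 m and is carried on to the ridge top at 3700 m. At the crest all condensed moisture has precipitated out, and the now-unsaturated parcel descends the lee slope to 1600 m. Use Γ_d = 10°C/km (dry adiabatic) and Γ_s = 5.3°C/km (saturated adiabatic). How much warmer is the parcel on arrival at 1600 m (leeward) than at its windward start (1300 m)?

+3.58°C

Dry to 2300 m: -10 × 1 km = -10°C, so T = 6.5°C.
Saturated to 3700 m: -5.3 × 1.4 km = -7.42°C, so T = -0.92°C.
Dry descent to 1600 m: +10 × 2.1 km = +21°C, so T = 20.08°C.
Net change vs windward start: 20.08 − 16.5 = +3.58°C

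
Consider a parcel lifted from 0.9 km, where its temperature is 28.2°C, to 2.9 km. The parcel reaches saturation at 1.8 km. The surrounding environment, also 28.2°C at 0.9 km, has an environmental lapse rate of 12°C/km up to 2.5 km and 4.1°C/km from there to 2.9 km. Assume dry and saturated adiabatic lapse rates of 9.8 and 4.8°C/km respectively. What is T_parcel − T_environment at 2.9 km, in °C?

+6.74°C (parcel warmer than environment)

Parcel:
  Dry to 1800 m: -9.8 × 0.9 km = -8.82°C, so T = 19.38°C.
  Saturated to 2900 m: -4.8 × 1.1 km = -5.28°C, so T = 14.1°C.
Environment:
  Environment, lower layer to 2500 m: -12 × 1.6 km = -19.2°C, so T = 9°C.
  Environment, upper layer to 2900 m: -4.1 × 0.4 km = -1.64°C, so T = 7.36°C.
T_parcel − T_env = 14.1 − 7.36 = +6.74°C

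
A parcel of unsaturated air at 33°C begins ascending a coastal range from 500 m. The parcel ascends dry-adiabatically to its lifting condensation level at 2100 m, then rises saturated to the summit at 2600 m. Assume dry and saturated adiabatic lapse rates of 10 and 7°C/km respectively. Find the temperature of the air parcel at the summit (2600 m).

13.5°C

500 → 2100 m (dry, 10°C/km): ΔT = -10 × 1.6 = -16°C → T = 17°C
2100 → 2600 m (saturated, 7°C/km): ΔT = -7 × 0.5 = -3.5°C → T = 13.5°C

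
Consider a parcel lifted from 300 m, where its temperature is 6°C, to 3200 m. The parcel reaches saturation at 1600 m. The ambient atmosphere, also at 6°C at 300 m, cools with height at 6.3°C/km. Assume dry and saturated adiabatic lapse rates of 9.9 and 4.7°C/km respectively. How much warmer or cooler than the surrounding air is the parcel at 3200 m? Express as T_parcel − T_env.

Parcel:
  From 300 m to 1600 m (dry): cools by 9.9 × 1.3 = 12.87°C, giving -6.87°C.
  From 1600 m to 3200 m (saturated): cools by 4.7 × 1.6 = 7.52°C, giving -14.39°C.
Environment:
  From 300 m to 3200 m (environment): cools by 6.3 × 2.9 = 18.27°C, giving -12.27°C.
T_parcel − T_env = -14.39 − (-12.27) = -2.12°C

-2.12°C (parcel cooler than environment)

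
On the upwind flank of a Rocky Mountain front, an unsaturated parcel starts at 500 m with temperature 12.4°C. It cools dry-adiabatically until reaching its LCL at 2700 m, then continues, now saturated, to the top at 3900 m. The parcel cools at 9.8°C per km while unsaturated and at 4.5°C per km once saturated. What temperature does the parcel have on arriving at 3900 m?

500 → 2700 m (dry, 9.8°C/km): ΔT = -9.8 × 2.2 = -21.56°C → T = -9.16°C
2700 → 3900 m (saturated, 4.5°C/km): ΔT = -4.5 × 1.2 = -5.4°C → T = -14.56°C

-14.56°C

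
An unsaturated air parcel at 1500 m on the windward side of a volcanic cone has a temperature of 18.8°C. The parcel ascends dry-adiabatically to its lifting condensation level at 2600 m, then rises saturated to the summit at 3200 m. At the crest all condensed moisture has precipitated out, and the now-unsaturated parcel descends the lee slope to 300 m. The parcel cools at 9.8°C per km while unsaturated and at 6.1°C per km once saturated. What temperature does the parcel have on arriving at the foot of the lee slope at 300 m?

32.78°C

Dry to 2600 m: -9.8 × 1.1 km = -10.78°C, so T = 8.02°C.
Saturated to 3200 m: -6.1 × 0.6 km = -3.66°C, so T = 4.36°C.
Dry descent to 300 m: +9.8 × 2.9 km = +28.42°C, so T = 32.78°C.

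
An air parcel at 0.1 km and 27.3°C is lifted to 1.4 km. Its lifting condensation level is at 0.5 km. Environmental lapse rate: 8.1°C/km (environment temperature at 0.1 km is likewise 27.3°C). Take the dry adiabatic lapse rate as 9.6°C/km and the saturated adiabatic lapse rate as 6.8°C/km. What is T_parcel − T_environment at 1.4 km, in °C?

+0.57°C (parcel warmer than environment)

Parcel:
  100–500 m, dry: Δz = 0.4 km ⇒ ΔT = -3.84°C; T = 23.46°C
  500–1400 m, saturated: Δz = 0.9 km ⇒ ΔT = -6.12°C; T = 17.34°C
Environment:
  100–1400 m, environment: Δz = 1.3 km ⇒ ΔT = -10.53°C; T = 16.77°C
T_parcel − T_env = 17.34 − 16.77 = +0.57°C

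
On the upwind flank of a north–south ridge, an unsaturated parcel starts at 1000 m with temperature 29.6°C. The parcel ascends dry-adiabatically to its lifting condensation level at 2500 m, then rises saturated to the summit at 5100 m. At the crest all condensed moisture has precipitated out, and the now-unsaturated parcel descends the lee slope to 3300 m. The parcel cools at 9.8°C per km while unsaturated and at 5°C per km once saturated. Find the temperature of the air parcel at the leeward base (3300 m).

1000–2500 m, dry: Δz = 1.5 km ⇒ ΔT = -14.7°C; T = 14.9°C
2500–5100 m, saturated: Δz = 2.6 km ⇒ ΔT = -13°C; T = 1.9°C
5100–3300 m, dry descent: Δz = 1.8 km ⇒ ΔT = +17.64°C; T = 19.54°C

19.54°C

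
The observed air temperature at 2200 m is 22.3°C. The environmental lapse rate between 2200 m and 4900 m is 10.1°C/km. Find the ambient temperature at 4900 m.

2200 → 4900 m (environmental, 10.1°C/km): ΔT = -10.1 × 2.7 = -27.27°C → T = -4.97°C

-4.97°C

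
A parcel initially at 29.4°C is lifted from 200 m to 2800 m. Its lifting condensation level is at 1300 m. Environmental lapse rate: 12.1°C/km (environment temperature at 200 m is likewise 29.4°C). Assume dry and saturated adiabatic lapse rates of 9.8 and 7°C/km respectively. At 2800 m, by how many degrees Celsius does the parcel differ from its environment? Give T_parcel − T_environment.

+10.18°C (parcel warmer than environment)

Parcel:
  200 → 1300 m (dry, 9.8°C/km): ΔT = -9.8 × 1.1 = -10.78°C → T = 18.62°C
  1300 → 2800 m (saturated, 7°C/km): ΔT = -7 × 1.5 = -10.5°C → T = 8.12°C
Environment:
  200 → 2800 m (environment, 12.1°C/km): ΔT = -12.1 × 2.6 = -31.46°C → T = -2.06°C
T_parcel − T_env = 8.12 − (-2.06) = +10.18°C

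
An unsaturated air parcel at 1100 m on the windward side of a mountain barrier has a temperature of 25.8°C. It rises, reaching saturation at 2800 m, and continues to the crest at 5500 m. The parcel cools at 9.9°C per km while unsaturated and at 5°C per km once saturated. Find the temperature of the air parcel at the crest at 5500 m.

1100 → 2800 m (dry, 9.9°C/km): ΔT = -9.9 × 1.7 = -16.83°C → T = 8.97°C
2800 → 5500 m (saturated, 5°C/km): ΔT = -5 × 2.7 = -13.5°C → T = -4.53°C

-4.53°C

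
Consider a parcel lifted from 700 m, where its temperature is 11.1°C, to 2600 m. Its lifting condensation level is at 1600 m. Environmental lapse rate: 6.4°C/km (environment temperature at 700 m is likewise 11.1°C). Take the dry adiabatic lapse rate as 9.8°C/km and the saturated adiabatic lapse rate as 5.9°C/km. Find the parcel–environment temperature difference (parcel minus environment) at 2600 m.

-2.56°C (parcel cooler than environment)

Parcel:
  700–1600 m, dry: Δz = 0.9 km ⇒ ΔT = -8.82°C; T = 2.28°C
  1600–2600 m, saturated: Δz = 1 km ⇒ ΔT = -5.9°C; T = -3.62°C
Environment:
  700–2600 m, environment: Δz = 1.9 km ⇒ ΔT = -12.16°C; T = -1.06°C
T_parcel − T_env = -3.62 − (-1.06) = -2.56°C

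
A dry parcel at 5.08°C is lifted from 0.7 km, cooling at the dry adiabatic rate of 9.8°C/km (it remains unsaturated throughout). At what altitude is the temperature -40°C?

Height above start = (5.08 − (-40)) / 9.8 = 4.6 km
Altitude = 700 m + 4600 m = 5300 m

5.3 km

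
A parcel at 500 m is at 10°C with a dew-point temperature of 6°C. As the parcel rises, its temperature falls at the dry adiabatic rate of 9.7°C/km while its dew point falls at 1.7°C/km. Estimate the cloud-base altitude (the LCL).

1000 m

T and T_d converge at 9.7 − 1.7 = 8°C per km
Height above start = (10 − 6) / 8 = 0.5 km
LCL altitude = 500 m + 500 m = 1000 m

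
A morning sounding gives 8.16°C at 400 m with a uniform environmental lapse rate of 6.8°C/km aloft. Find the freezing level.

Height above start = (8.16 − 0) / 6.8 = 1.2 km
Altitude = 400 m + 1200 m = 1600 m

1600 m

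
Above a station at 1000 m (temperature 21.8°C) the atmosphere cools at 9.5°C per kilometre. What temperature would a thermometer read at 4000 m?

Environmental to 4000 m: -9.5 × 3 km = -28.5°C, so T = -6.7°C.

-6.7°C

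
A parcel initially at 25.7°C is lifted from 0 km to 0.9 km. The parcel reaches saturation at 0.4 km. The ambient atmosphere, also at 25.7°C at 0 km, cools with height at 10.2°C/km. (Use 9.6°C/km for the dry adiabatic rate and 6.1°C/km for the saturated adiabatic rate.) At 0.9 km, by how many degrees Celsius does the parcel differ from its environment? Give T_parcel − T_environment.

Parcel:
  0 → 400 m (dry, 9.6°C/km): ΔT = -9.6 × 0.4 = -3.84°C → T = 21.86°C
  400 → 900 m (saturated, 6.1°C/km): ΔT = -6.1 × 0.5 = -3.05°C → T = 18.81°C
Environment:
  0 → 900 m (environment, 10.2°C/km): ΔT = -10.2 × 0.9 = -9.18°C → T = 16.52°C
T_parcel − T_env = 18.81 − 16.52 = +2.29°C

+2.29°C (parcel warmer than environment)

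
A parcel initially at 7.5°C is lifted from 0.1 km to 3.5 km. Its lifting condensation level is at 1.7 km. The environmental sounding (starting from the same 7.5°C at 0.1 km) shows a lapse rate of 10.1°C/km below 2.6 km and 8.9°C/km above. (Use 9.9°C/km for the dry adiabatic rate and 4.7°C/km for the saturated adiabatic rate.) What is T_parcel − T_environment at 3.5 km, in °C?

Parcel:
  100 → 1700 m (dry, 9.9°C/km): ΔT = -9.9 × 1.6 = -15.84°C → T = -8.34°C
  1700 → 3500 m (saturated, 4.7°C/km): ΔT = -4.7 × 1.8 = -8.46°C → T = -16.8°C
Environment:
  100 → 2600 m (environment, lower layer, 10.1°C/km): ΔT = -10.1 × 2.5 = -25.25°C → T = -17.75°C
  2600 → 3500 m (environment, upper layer, 8.9°C/km): ΔT = -8.9 × 0.9 = -8.01°C → T = -25.76°C
T_parcel − T_env = -16.8 − (-25.76) = +8.96°C

+8.96°C (parcel warmer than environment)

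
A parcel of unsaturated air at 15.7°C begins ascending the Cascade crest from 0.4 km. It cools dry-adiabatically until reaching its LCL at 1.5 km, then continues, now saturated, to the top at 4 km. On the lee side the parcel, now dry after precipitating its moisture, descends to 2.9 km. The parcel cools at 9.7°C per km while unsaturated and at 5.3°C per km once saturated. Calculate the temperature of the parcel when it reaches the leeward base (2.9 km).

2.45°C

Dry to 1500 m: -9.7 × 1.1 km = -10.67°C, so T = 5.03°C.
Saturated to 4000 m: -5.3 × 2.5 km = -13.25°C, so T = -8.22°C.
Dry descent to 2900 m: +9.7 × 1.1 km = +10.67°C, so T = 2.45°C.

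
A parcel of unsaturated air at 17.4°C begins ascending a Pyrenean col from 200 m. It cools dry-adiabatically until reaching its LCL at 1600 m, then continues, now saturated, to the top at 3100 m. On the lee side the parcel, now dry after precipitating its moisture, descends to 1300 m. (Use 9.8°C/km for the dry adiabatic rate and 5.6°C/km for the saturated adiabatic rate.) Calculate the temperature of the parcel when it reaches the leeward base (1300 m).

12.92°C

200–1600 m, dry: Δz = 1.4 km ⇒ ΔT = -13.72°C; T = 3.68°C
1600–3100 m, saturated: Δz = 1.5 km ⇒ ΔT = -8.4°C; T = -4.72°C
3100–1300 m, dry descent: Δz = 1.8 km ⇒ ΔT = +17.64°C; T = 12.92°C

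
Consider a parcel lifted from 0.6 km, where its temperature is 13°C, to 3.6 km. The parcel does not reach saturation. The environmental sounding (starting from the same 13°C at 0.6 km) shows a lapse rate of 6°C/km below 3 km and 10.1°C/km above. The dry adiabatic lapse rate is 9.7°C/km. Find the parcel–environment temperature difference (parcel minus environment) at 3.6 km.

Parcel:
  600–3600 m, dry: Δz = 3 km ⇒ ΔT = -29.1°C; T = -16.1°C
Environment:
  600–3000 m, environment, lower layer: Δz = 2.4 km ⇒ ΔT = -14.4°C; T = -1.4°C
  3000–3600 m, environment, upper layer: Δz = 0.6 km ⇒ ΔT = -6.06°C; T = -7.46°C
T_parcel − T_env = -16.1 − (-7.46) = -8.64°C

-8.64°C (parcel cooler than environment)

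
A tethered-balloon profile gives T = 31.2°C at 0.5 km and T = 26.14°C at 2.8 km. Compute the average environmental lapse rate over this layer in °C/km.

2.2°C/km

Γ = −ΔT/Δz = (31.2 − 26.14) / (2800 − 500) m
  = 5.06°C / 2.3 km = 2.2°C/km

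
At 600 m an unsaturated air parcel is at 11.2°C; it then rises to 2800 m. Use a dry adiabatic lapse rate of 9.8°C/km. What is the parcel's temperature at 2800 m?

600–2800 m, dry adiabatic: Δz = 2.2 km ⇒ ΔT = -21.56°C; T = -10.36°C

-10.36°C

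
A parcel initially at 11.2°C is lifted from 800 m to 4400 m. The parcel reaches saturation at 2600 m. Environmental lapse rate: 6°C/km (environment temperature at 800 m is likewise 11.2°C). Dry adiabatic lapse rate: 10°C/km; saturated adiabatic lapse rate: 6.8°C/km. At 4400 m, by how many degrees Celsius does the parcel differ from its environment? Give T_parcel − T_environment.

-8.64°C (parcel cooler than environment)

Parcel:
  800 → 2600 m (dry, 10°C/km): ΔT = -10 × 1.8 = -18°C → T = -6.8°C
  2600 → 4400 m (saturated, 6.8°C/km): ΔT = -6.8 × 1.8 = -12.24°C → T = -19.04°C
Environment:
  800 → 4400 m (environment, 6°C/km): ΔT = -6 × 3.6 = -21.6°C → T = -10.4°C
T_parcel − T_env = -19.04 − (-10.4) = -8.64°C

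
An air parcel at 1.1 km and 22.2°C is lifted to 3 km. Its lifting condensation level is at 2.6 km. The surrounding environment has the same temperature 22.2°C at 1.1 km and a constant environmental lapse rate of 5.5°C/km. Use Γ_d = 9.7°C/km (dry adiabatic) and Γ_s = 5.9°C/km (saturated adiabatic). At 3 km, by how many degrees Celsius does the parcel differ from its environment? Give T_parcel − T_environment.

-6.46°C (parcel cooler than environment)

Parcel:
  1100–2600 m, dry: Δz = 1.5 km ⇒ ΔT = -14.55°C; T = 7.65°C
  2600–3000 m, saturated: Δz = 0.4 km ⇒ ΔT = -2.36°C; T = 5.29°C
Environment:
  1100–3000 m, environment: Δz = 1.9 km ⇒ ΔT = -10.45°C; T = 11.75°C
T_parcel − T_env = 5.29 − 11.75 = -6.46°C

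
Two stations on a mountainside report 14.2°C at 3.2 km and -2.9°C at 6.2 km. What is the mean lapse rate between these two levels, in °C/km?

5.7°C/km

Γ = −ΔT/Δz = (14.2 − (-2.9)) / (6200 − 3200) m
  = 17.1°C / 3 km = 5.7°C/km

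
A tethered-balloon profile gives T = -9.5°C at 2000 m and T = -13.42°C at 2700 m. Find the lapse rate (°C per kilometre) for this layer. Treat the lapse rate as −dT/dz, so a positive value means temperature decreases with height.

5.6°C/km

Γ = −ΔT/Δz = (-9.5 − (-13.42)) / (2700 − 2000) m
  = 3.92°C / 0.7 km = 5.6°C/km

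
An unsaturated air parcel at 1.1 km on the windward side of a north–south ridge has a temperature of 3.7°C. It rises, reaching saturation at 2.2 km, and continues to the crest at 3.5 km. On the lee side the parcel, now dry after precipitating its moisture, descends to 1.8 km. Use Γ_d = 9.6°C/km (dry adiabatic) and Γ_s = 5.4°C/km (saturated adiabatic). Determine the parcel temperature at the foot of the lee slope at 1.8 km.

2.44°C

1100 → 2200 m (dry, 9.6°C/km): ΔT = -9.6 × 1.1 = -10.56°C → T = -6.86°C
2200 → 3500 m (saturated, 5.4°C/km): ΔT = -5.4 × 1.3 = -7.02°C → T = -13.88°C
3500 → 1800 m (dry descent, 9.6°C/km): ΔT = +9.6 × 1.7 = +16.32°C → T = 2.44°C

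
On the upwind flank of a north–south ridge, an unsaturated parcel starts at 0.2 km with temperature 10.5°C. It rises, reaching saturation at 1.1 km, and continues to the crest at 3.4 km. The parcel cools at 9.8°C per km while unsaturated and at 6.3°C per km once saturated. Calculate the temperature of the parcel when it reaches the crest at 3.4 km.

-12.81°C

From 200 m to 1100 m (dry): cools by 9.8 × 0.9 = 8.82°C, giving 1.68°C.
From 1100 m to 3400 m (saturated): cools by 6.3 × 2.3 = 14.49°C, giving -12.81°C.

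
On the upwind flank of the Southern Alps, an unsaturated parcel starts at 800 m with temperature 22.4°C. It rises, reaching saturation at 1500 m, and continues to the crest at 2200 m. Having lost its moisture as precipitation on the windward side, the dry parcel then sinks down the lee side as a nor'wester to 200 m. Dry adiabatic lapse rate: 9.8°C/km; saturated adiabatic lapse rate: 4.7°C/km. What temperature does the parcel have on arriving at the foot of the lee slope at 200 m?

Dry to 1500 m: -9.8 × 0.7 km = -6.86°C, so T = 15.54°C.
Saturated to 2200 m: -4.7 × 0.7 km = -3.29°C, so T = 12.25°C.
Dry descent to 200 m: +9.8 × 2 km = +19.6°C, so T = 31.85°C.

31.85°C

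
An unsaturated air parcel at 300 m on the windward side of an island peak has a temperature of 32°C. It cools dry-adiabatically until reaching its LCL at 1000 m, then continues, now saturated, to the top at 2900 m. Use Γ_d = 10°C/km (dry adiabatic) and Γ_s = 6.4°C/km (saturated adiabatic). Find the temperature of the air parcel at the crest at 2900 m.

Dry to 1000 m: -10 × 0.7 km = -7°C, so T = 25°C.
Saturated to 2900 m: -6.4 × 1.9 km = -12.16°C, so T = 12.84°C.

12.84°C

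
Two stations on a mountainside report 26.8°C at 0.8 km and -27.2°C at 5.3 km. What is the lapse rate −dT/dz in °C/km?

Γ = −ΔT/Δz = (26.8 − (-27.2)) / (5300 − 800) m
  = 54°C / 4.5 km = 12°C/km

12°C/km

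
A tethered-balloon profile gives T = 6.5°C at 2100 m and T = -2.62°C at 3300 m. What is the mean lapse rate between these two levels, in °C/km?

Γ = −ΔT/Δz = (6.5 − (-2.62)) / (3300 − 2100) m
  = 9.12°C / 1.2 km = 7.6°C/km

7.6°C/km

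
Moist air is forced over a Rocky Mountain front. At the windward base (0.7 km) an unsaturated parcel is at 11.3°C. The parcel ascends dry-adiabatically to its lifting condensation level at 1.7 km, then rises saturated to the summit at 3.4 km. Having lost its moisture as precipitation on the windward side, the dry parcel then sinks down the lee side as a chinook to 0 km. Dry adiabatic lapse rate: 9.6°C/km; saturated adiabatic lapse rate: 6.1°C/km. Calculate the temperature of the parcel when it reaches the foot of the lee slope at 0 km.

700 → 1700 m (dry, 9.6°C/km): ΔT = -9.6 × 1 = -9.6°C → T = 1.7°C
1700 → 3400 m (saturated, 6.1°C/km): ΔT = -6.1 × 1.7 = -10.37°C → T = -8.67°C
3400 → 0 m (dry descent, 9.6°C/km): ΔT = +9.6 × 3.4 = +32.64°C → T = 23.97°C

23.97°C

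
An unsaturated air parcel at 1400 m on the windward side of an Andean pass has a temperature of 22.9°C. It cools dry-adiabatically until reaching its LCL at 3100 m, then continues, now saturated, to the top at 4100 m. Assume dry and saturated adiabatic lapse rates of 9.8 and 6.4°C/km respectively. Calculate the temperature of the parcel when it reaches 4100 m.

-0.16°C

1400 → 3100 m (dry, 9.8°C/km): ΔT = -9.8 × 1.7 = -16.66°C → T = 6.24°C
3100 → 4100 m (saturated, 6.4°C/km): ΔT = -6.4 × 1 = -6.4°C → T = -0.16°C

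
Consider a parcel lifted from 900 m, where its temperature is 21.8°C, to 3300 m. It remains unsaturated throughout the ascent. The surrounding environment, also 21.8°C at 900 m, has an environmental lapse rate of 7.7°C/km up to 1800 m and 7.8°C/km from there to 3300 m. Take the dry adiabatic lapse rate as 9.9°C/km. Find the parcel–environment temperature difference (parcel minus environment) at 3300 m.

Parcel:
  Dry to 3300 m: -9.9 × 2.4 km = -23.76°C, so T = -1.96°C.
Environment:
  Environment, lower layer to 1800 m: -7.7 × 0.9 km = -6.93°C, so T = 14.87°C.
  Environment, upper layer to 3300 m: -7.8 × 1.5 km = -11.7°C, so T = 3.17°C.
T_parcel − T_env = -1.96 − 3.17 = -5.13°C

-5.13°C (parcel cooler than environment)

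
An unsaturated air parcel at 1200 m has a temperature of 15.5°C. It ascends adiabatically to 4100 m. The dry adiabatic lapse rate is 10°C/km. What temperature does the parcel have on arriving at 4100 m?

From 1200 m to 4100 m (dry adiabatic): cools by 10 × 2.9 = 29°C, giving -13.5°C.

-13.5°C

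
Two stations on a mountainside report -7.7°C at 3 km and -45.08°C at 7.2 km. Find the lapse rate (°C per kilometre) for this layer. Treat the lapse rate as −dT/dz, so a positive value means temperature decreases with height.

Γ = −ΔT/Δz = (-7.7 − (-45.08)) / (7200 − 3000) m
  = 37.38°C / 4.2 km = 8.9°C/km

8.9°C/km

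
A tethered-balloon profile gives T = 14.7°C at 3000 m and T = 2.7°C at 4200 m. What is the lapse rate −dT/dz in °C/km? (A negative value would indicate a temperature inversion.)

Γ = −ΔT/Δz = (14.7 − 2.7) / (4200 − 3000) m
  = 12°C / 1.2 km = 10°C/km

10°C/km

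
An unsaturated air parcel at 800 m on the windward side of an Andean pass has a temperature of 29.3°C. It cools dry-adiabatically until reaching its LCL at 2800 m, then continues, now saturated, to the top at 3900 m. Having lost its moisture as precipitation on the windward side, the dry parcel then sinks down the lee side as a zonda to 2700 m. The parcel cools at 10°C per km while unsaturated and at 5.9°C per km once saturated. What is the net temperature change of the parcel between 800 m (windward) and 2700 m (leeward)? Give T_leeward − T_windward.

-14.49°C

800 → 2800 m (dry, 10°C/km): ΔT = -10 × 2 = -20°C → T = 9.3°C
2800 → 3900 m (saturated, 5.9°C/km): ΔT = -5.9 × 1.1 = -6.49°C → T = 2.81°C
3900 → 2700 m (dry descent, 10°C/km): ΔT = +10 × 1.2 = +12°C → T = 14.81°C
Net change vs windward start: 14.81 − 29.3 = -14.49°C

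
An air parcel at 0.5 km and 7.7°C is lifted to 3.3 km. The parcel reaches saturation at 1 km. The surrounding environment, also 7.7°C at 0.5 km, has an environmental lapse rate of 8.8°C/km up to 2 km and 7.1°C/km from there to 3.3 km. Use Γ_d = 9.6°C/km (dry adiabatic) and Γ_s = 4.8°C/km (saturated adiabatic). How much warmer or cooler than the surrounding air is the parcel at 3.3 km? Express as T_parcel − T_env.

+6.59°C (parcel warmer than environment)

Parcel:
  From 500 m to 1000 m (dry): cools by 9.6 × 0.5 = 4.8°C, giving 2.9°C.
  From 1000 m to 3300 m (saturated): cools by 4.8 × 2.3 = 11.04°C, giving -8.14°C.
Environment:
  From 500 m to 2000 m (environment, lower layer): cools by 8.8 × 1.5 = 13.2°C, giving -5.5°C.
  From 2000 m to 3300 m (environment, upper layer): cools by 7.1 × 1.3 = 9.23°C, giving -14.73°C.
T_parcel − T_env = -8.14 − (-14.73) = +6.59°C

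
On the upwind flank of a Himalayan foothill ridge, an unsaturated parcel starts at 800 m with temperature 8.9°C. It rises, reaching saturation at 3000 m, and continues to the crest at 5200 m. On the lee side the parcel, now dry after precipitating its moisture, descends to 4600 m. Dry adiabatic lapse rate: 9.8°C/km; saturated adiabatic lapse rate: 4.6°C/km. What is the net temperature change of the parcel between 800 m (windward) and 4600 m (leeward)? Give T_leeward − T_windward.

-25.8°C

800–3000 m, dry: Δz = 2.2 km ⇒ ΔT = -21.56°C; T = -12.66°C
3000–5200 m, saturated: Δz = 2.2 km ⇒ ΔT = -10.12°C; T = -22.78°C
5200–4600 m, dry descent: Δz = 0.6 km ⇒ ΔT = +5.88°C; T = -16.9°C
Net change vs windward start: -16.9 − 8.9 = -25.8°C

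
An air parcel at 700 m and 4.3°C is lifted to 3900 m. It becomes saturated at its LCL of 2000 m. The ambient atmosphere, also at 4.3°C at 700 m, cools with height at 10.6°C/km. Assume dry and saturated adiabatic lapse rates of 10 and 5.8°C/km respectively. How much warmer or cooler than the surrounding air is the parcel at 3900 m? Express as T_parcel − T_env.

+9.9°C (parcel warmer than environment)

Parcel:
  700–2000 m, dry: Δz = 1.3 km ⇒ ΔT = -13°C; T = -8.7°C
  2000–3900 m, saturated: Δz = 1.9 km ⇒ ΔT = -11.02°C; T = -19.72°C
Environment:
  700–3900 m, environment: Δz = 3.2 km ⇒ ΔT = -33.92°C; T = -29.62°C
T_parcel − T_env = -19.72 − (-29.62) = +9.9°C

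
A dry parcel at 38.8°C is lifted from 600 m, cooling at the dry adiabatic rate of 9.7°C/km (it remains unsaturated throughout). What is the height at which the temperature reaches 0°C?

4600 m

Height above start = (38.8 − 0) / 9.7 = 4 km
Altitude = 600 m + 4000 m = 4600 m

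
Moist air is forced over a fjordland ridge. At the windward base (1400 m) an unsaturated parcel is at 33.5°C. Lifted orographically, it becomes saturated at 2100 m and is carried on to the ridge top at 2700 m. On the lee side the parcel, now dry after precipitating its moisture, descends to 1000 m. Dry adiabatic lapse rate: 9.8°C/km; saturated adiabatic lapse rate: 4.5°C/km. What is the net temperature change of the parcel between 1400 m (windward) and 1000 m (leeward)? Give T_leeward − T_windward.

From 1400 m to 2100 m (dry): cools by 9.8 × 0.7 = 6.86°C, giving 26.64°C.
From 2100 m to 2700 m (saturated): cools by 4.5 × 0.6 = 2.7°C, giving 23.94°C.
From 2700 m to 1000 m (dry descent): warms by 9.8 × 1.7 = 16.66°C, giving 40.6°C.
Net change vs windward start: 40.6 − 33.5 = +7.1°C

+7.1°C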